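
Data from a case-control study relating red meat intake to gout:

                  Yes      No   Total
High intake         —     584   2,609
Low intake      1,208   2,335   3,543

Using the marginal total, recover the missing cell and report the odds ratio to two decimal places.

The missing cell is in the exposed row: 2609 − 584 = 2025.
So a = 2025, b = 584, c = 1208, d = 2335.
OR = (a·d)/(b·c) = (2025 × 2335) / (584 × 1208) = 4728375 / 705472 = 6.70243

6.70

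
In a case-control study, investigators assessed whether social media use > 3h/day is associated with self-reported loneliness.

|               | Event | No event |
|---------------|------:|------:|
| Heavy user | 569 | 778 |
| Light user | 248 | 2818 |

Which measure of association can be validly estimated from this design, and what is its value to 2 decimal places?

8.31

Cells: a = 569, b = 778, c = 248, d = 2818.
This is a case-control study: participants were sampled on outcome status, so risks in the source population cannot be estimated directly — relative risk is not valid here. The odds ratio is the appropriate measure.
OR = (a·d)/(b·c) = (569 × 2818) / (778 × 248) = 1603442 / 192944 = 8.31040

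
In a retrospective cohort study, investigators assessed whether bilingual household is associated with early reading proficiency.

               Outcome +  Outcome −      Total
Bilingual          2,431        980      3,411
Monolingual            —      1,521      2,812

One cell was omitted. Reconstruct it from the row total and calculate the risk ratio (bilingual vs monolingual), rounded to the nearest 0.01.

1.55

The missing cell is in the unexposed row: 2812 − 1521 = 1291.
So a = 2431, b = 980, c = 1291, d = 1521.
RR = [a/(a+b)] / [c/(c+d)] = (2431/3411) / (1291/2812) = 0.71269/0.45910 = 1.55236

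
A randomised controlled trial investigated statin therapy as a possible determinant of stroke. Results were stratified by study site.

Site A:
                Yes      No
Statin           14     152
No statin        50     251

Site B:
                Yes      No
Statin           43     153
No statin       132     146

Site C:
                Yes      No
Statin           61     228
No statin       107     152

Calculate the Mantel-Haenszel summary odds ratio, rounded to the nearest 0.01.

0.36

OR_MH = Σ(aᵢdᵢ/nᵢ) / Σ(bᵢcᵢ/nᵢ), where nᵢ is the stratum total.
Stratum 1 (Site A): n = 467; a·d/n = 14·251/467 = 7.5246; b·c/n = 152·50/467 = 16.2741
Stratum 2 (Site B): n = 474; a·d/n = 43·146/474 = 13.2447; b·c/n = 153·132/474 = 42.6076
Stratum 3 (Site C): n = 548; a·d/n = 61·152/548 = 16.9197; b·c/n = 228·107/548 = 44.5182
OR_MH = (7.5246 + 13.2447 + 16.9197) / (16.2741 + 42.6076 + 44.5182) = 37.6891 / 103.3999 = 0.36450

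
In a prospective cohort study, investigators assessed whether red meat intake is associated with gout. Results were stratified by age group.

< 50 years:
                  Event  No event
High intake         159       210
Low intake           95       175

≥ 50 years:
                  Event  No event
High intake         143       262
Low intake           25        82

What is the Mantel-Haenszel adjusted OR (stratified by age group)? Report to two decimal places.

OR_MH = Σ(aᵢdᵢ/nᵢ) / Σ(bᵢcᵢ/nᵢ), where nᵢ is the stratum total.
Stratum 1 (< 50 years): n = 639; a·d/n = 159·175/639 = 43.5446; b·c/n = 210·95/639 = 31.2207
Stratum 2 (≥ 50 years): n = 512; a·d/n = 143·82/512 = 22.9023; b·c/n = 262·25/512 = 12.7930
OR_MH = (43.5446 + 22.9023) / (31.2207 + 12.7930) = 66.4469 / 44.0136 = 1.50969

1.51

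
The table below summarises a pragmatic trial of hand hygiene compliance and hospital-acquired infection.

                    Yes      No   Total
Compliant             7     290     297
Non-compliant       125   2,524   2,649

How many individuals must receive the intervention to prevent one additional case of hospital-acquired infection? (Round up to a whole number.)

43

Risk in treated group = 7/297 = 0.02357; risk in control = 125/2649 = 0.04719.
Absolute risk reduction = 0.04719 − 0.02357 = 0.02362
NNT = 1 / ARR = 1 / 0.02362 = 42.340 → round up → 43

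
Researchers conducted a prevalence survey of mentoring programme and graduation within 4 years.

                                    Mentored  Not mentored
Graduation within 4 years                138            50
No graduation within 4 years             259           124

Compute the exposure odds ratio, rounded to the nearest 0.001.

Reading the table with exposure as columns: a = 138 (Mentored, case), b = 259 (Mentored, non-case), c = 50 (Not mentored, case), d = 124.
OR = (a·d)/(b·c) = (138 × 124) / (259 × 50) = 17112 / 12950 = 1.32139
The odds of graduation within 4 years are about 1.32 times as high in the mentored group.

1.321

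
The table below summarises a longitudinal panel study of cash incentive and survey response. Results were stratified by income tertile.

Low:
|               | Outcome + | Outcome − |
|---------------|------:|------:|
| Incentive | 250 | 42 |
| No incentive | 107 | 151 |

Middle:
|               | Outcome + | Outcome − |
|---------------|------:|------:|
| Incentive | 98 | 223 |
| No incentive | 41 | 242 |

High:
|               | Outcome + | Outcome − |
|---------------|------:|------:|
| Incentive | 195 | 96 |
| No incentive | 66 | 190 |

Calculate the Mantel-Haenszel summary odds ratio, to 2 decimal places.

5.03

OR_MH = Σ(aᵢdᵢ/nᵢ) / Σ(bᵢcᵢ/nᵢ), where nᵢ is the stratum total.
Stratum 1 (Low): n = 550; a·d/n = 250·151/550 = 68.6364; b·c/n = 42·107/550 = 8.1709
Stratum 2 (Middle): n = 604; a·d/n = 98·242/604 = 39.2649; b·c/n = 223·41/604 = 15.1374
Stratum 3 (High): n = 547; a·d/n = 195·190/547 = 67.7331; b·c/n = 96·66/547 = 11.5832
OR_MH = (68.6364 + 39.2649 + 67.7331) / (8.1709 + 15.1374 + 11.5832) = 175.6344 / 34.8915 = 5.03373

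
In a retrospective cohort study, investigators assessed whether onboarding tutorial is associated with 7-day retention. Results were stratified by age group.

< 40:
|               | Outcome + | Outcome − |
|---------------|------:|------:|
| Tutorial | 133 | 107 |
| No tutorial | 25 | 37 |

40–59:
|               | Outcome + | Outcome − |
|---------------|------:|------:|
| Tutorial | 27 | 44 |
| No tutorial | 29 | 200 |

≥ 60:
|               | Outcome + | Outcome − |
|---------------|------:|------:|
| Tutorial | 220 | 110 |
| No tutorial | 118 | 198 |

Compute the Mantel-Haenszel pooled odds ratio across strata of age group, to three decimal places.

3.064

OR_MH = Σ(aᵢdᵢ/nᵢ) / Σ(bᵢcᵢ/nᵢ), where nᵢ is the stratum total.
Stratum 1 (< 40): n = 302; a·d/n = 133·37/302 = 16.2947; b·c/n = 107·25/302 = 8.8576
Stratum 2 (40–59): n = 300; a·d/n = 27·200/300 = 18.0000; b·c/n = 44·29/300 = 4.2533
Stratum 3 (≥ 60): n = 646; a·d/n = 220·198/646 = 67.4303; b·c/n = 110·118/646 = 20.0929
OR_MH = (16.2947 + 18.0000 + 67.4303) / (8.8576 + 4.2533 + 20.0929) = 101.7250 / 33.2038 = 3.06365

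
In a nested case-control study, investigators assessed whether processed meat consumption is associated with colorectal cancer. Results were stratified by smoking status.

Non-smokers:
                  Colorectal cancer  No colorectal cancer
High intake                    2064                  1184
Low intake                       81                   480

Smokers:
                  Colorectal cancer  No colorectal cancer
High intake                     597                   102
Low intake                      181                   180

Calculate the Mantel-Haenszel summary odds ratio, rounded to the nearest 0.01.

OR_MH = Σ(aᵢdᵢ/nᵢ) / Σ(bᵢcᵢ/nᵢ), where nᵢ is the stratum total.
Stratum 1 (Non-smokers): n = 3809; a·d/n = 2064·480/3809 = 260.0998; b·c/n = 1184·81/3809 = 25.1783
Stratum 2 (Smokers): n = 1060; a·d/n = 597·180/1060 = 101.3774; b·c/n = 102·181/1060 = 17.4170
OR_MH = (260.0998 + 101.3774) / (25.1783 + 17.4170) = 361.4771 / 42.5952 = 8.48633

8.49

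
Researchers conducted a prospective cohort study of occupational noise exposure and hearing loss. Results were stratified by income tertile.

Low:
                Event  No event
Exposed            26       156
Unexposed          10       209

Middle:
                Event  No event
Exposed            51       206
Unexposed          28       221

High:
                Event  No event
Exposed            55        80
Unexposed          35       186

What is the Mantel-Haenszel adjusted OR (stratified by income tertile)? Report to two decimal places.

OR_MH = Σ(aᵢdᵢ/nᵢ) / Σ(bᵢcᵢ/nᵢ), where nᵢ is the stratum total.
Stratum 1 (Low): n = 401; a·d/n = 26·209/401 = 13.5511; b·c/n = 156·10/401 = 3.8903
Stratum 2 (Middle): n = 506; a·d/n = 51·221/506 = 22.2747; b·c/n = 206·28/506 = 11.3992
Stratum 3 (High): n = 356; a·d/n = 55·186/356 = 28.7360; b·c/n = 80·35/356 = 7.8652
OR_MH = (13.5511 + 22.2747 + 28.7360) / (3.8903 + 11.3992 + 7.8652) = 64.5618 / 23.1547 = 2.78829

2.79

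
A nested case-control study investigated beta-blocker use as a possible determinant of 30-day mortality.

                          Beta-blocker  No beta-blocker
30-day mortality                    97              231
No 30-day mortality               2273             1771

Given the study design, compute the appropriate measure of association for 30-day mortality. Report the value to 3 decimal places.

0.327

Reading the table with exposure as columns: a = 97 (Beta-blocker, case), b = 2273 (Beta-blocker, non-case), c = 231 (No beta-blocker, case), d = 1771.
This is a nested case-control study: participants were sampled on outcome status, so risks in the source population cannot be estimated directly — relative risk is not valid here. The odds ratio is the appropriate measure.
OR = (a·d)/(b·c) = (97 × 1771) / (2273 × 231) = 171787 / 525063 = 0.32717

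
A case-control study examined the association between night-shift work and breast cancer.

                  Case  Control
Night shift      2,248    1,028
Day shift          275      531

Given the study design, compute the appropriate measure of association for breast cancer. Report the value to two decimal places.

Cells: a = 2248, b = 1028, c = 275, d = 531.
This is a case-control study: participants were sampled on outcome status, so risks in the source population cannot be estimated directly — relative risk is not valid here. The odds ratio is the appropriate measure.
OR = (a·d)/(b·c) = (2248 × 531) / (1028 × 275) = 1193688 / 282700 = 4.22245

4.22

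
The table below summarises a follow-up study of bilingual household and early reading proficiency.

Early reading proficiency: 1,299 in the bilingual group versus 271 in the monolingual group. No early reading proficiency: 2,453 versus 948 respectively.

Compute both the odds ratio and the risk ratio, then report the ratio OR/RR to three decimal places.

From the description: a = 1299, b = 2453, c = 271, d = 948.
OR = (1299·948)/(2453·271) = 1231452/664763 = 1.85247
Risk in exposed = 1299/3752 = 0.34622; risk in unexposed = 271/1219 = 0.22231; RR = 1.55733
OR/RR = 1.85247 / 1.55733 = 1.18951
The outcome is not rare, so the OR lies further from 1 than the RR.

1.190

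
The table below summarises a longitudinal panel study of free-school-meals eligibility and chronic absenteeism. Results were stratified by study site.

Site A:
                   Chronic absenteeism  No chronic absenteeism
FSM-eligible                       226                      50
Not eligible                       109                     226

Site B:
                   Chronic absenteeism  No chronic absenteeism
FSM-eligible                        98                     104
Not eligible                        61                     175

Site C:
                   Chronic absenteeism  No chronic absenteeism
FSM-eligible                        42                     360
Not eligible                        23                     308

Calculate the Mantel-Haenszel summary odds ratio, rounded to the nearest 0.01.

4.05

OR_MH = Σ(aᵢdᵢ/nᵢ) / Σ(bᵢcᵢ/nᵢ), where nᵢ is the stratum total.
Stratum 1 (Site A): n = 611; a·d/n = 226·226/611 = 83.5941; b·c/n = 50·109/611 = 8.9198
Stratum 2 (Site B): n = 438; a·d/n = 98·175/438 = 39.1553; b·c/n = 104·61/438 = 14.4840
Stratum 3 (Site C): n = 733; a·d/n = 42·308/733 = 17.6480; b·c/n = 360·23/733 = 11.2960
OR_MH = (83.5941 + 39.1553 + 17.6480) / (8.9198 + 14.4840 + 11.2960) = 140.3974 / 34.6999 = 4.04605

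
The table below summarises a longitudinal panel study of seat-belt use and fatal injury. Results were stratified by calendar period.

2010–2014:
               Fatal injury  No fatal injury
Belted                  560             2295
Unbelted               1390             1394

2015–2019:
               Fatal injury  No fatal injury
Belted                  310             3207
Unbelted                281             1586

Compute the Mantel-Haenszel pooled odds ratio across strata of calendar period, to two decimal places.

0.31

OR_MH = Σ(aᵢdᵢ/nᵢ) / Σ(bᵢcᵢ/nᵢ), where nᵢ is the stratum total.
Stratum 1 (2010–2014): n = 5639; a·d/n = 560·1394/5639 = 138.4359; b·c/n = 2295·1390/5639 = 565.7120
Stratum 2 (2015–2019): n = 5384; a·d/n = 310·1586/5384 = 91.3187; b·c/n = 3207·281/5384 = 167.3787
OR_MH = (138.4359 + 91.3187) / (565.7120 + 167.3787) = 229.7546 / 733.0907 = 0.31341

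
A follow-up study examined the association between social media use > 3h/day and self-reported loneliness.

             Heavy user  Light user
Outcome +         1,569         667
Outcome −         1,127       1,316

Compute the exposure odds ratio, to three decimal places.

Reading the table with exposure as columns: a = 1569 (Heavy user, case), b = 1127 (Heavy user, non-case), c = 667 (Light user, case), d = 1316.
OR = (a·d)/(b·c) = (1569 × 1316) / (1127 × 667) = 2064804 / 751709 = 2.74681
The odds of self-reported loneliness are about 2.75 times as high in the heavy user group.

2.747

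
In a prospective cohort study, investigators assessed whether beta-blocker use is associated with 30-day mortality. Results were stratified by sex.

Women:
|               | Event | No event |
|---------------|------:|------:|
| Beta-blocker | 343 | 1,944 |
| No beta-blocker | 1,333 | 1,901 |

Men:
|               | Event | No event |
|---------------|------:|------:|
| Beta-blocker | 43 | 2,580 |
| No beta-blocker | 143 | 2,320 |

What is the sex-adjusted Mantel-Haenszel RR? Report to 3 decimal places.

0.354

RR_MH = Σ(aᵢ·n₀ᵢ/nᵢ) / Σ(cᵢ·n₁ᵢ/nᵢ), with n₁ᵢ = aᵢ+bᵢ (exposed), n₀ᵢ = cᵢ+dᵢ (unexposed), nᵢ = n₁ᵢ+n₀ᵢ.
Stratum 1 (Women): n₁ = 2287, n₀ = 3234, n = 5521; a·n₀/n = 343·3234/5521 = 200.9169; c·n₁/n = 1333·2287/5521 = 552.1773
Stratum 2 (Men): n₁ = 2623, n₀ = 2463, n = 5086; a·n₀/n = 43·2463/5086 = 20.8236; c·n₁/n = 143·2623/5086 = 73.7493
RR_MH = (200.9169 + 20.8236) / (552.1773 + 73.7493) = 221.7405 / 625.9266 = 0.35426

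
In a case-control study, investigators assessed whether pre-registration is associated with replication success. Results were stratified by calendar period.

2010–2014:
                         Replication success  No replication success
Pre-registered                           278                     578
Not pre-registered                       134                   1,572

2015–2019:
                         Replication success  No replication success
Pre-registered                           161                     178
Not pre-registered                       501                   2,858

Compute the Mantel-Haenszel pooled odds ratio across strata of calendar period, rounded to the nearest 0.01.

5.43

OR_MH = Σ(aᵢdᵢ/nᵢ) / Σ(bᵢcᵢ/nᵢ), where nᵢ is the stratum total.
Stratum 1 (2010–2014): n = 2562; a·d/n = 278·1572/2562 = 170.5761; b·c/n = 578·134/2562 = 30.2311
Stratum 2 (2015–2019): n = 3698; a·d/n = 161·2858/3698 = 124.4289; b·c/n = 178·501/3698 = 24.1152
OR_MH = (170.5761 + 124.4289) / (30.2311 + 24.1152) = 295.0050 / 54.3463 = 5.42825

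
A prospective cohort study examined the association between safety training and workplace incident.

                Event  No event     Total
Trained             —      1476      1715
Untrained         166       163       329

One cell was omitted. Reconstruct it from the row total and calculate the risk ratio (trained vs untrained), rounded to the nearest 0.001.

The missing cell is in the exposed row: 1715 − 1476 = 239.
So a = 239, b = 1476, c = 166, d = 163.
RR = [a/(a+b)] / [c/(c+d)] = (239/1715) / (166/329) = 0.13936/0.50456 = 0.27620

0.276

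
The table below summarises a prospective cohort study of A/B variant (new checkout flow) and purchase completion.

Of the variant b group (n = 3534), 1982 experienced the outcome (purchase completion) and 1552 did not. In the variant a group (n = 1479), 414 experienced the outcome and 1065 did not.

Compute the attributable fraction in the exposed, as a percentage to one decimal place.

From the description: a = 1982, b = 1552, c = 414, d = 1065.
Risk in exposed = 1982/3534 = 0.56084; risk in unexposed = 414/1479 = 0.27992.
RR = 0.56084/0.27992 = 2.00357
AR% = (RR − 1)/RR × 100 = (2.00357 − 1)/2.00357 × 100 = 50.0891%

50.1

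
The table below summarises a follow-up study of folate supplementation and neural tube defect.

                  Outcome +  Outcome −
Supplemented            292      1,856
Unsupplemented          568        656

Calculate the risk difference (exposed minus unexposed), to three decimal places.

Cells: a = 292, b = 1856, c = 568, d = 656.
Risk in exposed = 292/2148 = 0.135940; risk in unexposed = 568/1224 = 0.464052.
Risk difference = 0.135940 − 0.464052 = -0.328112

-0.328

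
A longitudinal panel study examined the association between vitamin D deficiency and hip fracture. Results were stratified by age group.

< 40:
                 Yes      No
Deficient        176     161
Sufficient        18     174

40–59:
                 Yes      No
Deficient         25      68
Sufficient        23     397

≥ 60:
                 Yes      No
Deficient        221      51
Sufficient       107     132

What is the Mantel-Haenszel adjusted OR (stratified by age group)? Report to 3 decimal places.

6.994

OR_MH = Σ(aᵢdᵢ/nᵢ) / Σ(bᵢcᵢ/nᵢ), where nᵢ is the stratum total.
Stratum 1 (< 40): n = 529; a·d/n = 176·174/529 = 57.8904; b·c/n = 161·18/529 = 5.4783
Stratum 2 (40–59): n = 513; a·d/n = 25·397/513 = 19.3470; b·c/n = 68·23/513 = 3.0487
Stratum 3 (≥ 60): n = 511; a·d/n = 221·132/511 = 57.0881; b·c/n = 51·107/511 = 10.6791
OR_MH = (57.8904 + 19.3470 + 57.0881) / (5.4783 + 3.0487 + 10.6791) = 134.3254 / 19.2061 = 6.99391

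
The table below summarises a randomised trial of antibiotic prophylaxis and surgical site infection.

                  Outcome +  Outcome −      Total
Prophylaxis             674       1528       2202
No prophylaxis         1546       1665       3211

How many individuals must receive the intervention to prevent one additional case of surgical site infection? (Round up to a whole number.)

Risk in treated group = 674/2202 = 0.30609; risk in control = 1546/3211 = 0.48147.
Absolute risk reduction = 0.48147 − 0.30609 = 0.17538
NNT = 1 / ARR = 1 / 0.17538 = 5.702 → round up → 6

6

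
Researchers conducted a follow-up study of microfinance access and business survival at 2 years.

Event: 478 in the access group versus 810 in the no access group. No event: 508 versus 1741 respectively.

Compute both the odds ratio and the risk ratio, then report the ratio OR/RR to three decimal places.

From the description: a = 478, b = 508, c = 810, d = 1741.
OR = (478·1741)/(508·810) = 832198/411480 = 2.02245
Risk in exposed = 478/986 = 0.48479; risk in unexposed = 810/2551 = 0.31752; RR = 1.52678
OR/RR = 2.02245 / 1.52678 = 1.32465
The outcome is not rare, so the OR lies further from 1 than the RR.

1.325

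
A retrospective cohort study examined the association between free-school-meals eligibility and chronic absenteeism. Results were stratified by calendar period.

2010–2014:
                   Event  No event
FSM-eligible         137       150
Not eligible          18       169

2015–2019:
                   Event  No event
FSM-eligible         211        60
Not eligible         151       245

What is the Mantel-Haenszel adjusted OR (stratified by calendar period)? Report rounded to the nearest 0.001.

6.554

OR_MH = Σ(aᵢdᵢ/nᵢ) / Σ(bᵢcᵢ/nᵢ), where nᵢ is the stratum total.
Stratum 1 (2010–2014): n = 474; a·d/n = 137·169/474 = 48.8460; b·c/n = 150·18/474 = 5.6962
Stratum 2 (2015–2019): n = 667; a·d/n = 211·245/667 = 77.5037; b·c/n = 60·151/667 = 13.5832
OR_MH = (48.8460 + 77.5037) / (5.6962 + 13.5832) = 126.3497 / 19.2794 = 6.55361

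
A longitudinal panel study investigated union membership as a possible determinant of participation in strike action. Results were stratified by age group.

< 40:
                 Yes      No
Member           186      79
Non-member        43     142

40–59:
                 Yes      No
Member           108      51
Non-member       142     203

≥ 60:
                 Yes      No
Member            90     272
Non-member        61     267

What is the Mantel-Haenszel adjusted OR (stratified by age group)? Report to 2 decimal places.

2.98

OR_MH = Σ(aᵢdᵢ/nᵢ) / Σ(bᵢcᵢ/nᵢ), where nᵢ is the stratum total.
Stratum 1 (< 40): n = 450; a·d/n = 186·142/450 = 58.6933; b·c/n = 79·43/450 = 7.5489
Stratum 2 (40–59): n = 504; a·d/n = 108·203/504 = 43.5000; b·c/n = 51·142/504 = 14.3690
Stratum 3 (≥ 60): n = 690; a·d/n = 90·267/690 = 34.8261; b·c/n = 272·61/690 = 24.0464
OR_MH = (58.6933 + 43.5000 + 34.8261) / (7.5489 + 14.3690 + 24.0464) = 137.0194 / 45.9643 = 2.98100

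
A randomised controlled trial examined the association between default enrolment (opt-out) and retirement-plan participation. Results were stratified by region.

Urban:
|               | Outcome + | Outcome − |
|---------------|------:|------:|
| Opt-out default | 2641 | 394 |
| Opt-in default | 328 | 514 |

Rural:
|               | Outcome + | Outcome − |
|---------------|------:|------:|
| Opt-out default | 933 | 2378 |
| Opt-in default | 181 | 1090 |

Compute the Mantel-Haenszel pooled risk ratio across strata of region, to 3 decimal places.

2.148

RR_MH = Σ(aᵢ·n₀ᵢ/nᵢ) / Σ(cᵢ·n₁ᵢ/nᵢ), with n₁ᵢ = aᵢ+bᵢ (exposed), n₀ᵢ = cᵢ+dᵢ (unexposed), nᵢ = n₁ᵢ+n₀ᵢ.
Stratum 1 (Urban): n₁ = 3035, n₀ = 842, n = 3877; a·n₀/n = 2641·842/3877 = 573.5677; c·n₁/n = 328·3035/3877 = 256.7655
Stratum 2 (Rural): n₁ = 3311, n₀ = 1271, n = 4582; a·n₀/n = 933·1271/4582 = 258.8047; c·n₁/n = 181·3311/4582 = 130.7924
RR_MH = (573.5677 + 258.8047) / (256.7655 + 130.7924) = 832.3724 / 387.5580 = 2.14774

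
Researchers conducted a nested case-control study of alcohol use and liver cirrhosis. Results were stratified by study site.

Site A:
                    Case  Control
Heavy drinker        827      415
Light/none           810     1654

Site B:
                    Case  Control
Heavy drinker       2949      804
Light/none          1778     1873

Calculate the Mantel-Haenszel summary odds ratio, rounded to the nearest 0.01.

3.93

OR_MH = Σ(aᵢdᵢ/nᵢ) / Σ(bᵢcᵢ/nᵢ), where nᵢ is the stratum total.
Stratum 1 (Site A): n = 3706; a·d/n = 827·1654/3706 = 369.0928; b·c/n = 415·810/3706 = 90.7043
Stratum 2 (Site B): n = 7404; a·d/n = 2949·1873/7404 = 746.0126; b·c/n = 804·1778/7404 = 193.0729
OR_MH = (369.0928 + 746.0126) / (90.7043 + 193.0729) = 1115.1054 / 283.7772 = 3.92951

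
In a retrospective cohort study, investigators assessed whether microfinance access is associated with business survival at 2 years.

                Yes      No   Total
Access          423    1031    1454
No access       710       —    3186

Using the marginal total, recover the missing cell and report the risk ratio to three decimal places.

1.305

The missing cell is in the unexposed row: 3186 − 710 = 2476.
So a = 423, b = 1031, c = 710, d = 2476.
RR = [a/(a+b)] / [c/(c+d)] = (423/1454) / (710/3186) = 0.29092/0.22285 = 1.30546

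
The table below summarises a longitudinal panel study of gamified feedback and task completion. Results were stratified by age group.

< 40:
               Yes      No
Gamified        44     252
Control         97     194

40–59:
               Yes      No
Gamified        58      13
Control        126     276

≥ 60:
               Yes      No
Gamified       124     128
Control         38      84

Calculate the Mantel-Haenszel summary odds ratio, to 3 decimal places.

OR_MH = Σ(aᵢdᵢ/nᵢ) / Σ(bᵢcᵢ/nᵢ), where nᵢ is the stratum total.
Stratum 1 (< 40): n = 587; a·d/n = 44·194/587 = 14.5417; b·c/n = 252·97/587 = 41.6422
Stratum 2 (40–59): n = 473; a·d/n = 58·276/473 = 33.8436; b·c/n = 13·126/473 = 3.4630
Stratum 3 (≥ 60): n = 374; a·d/n = 124·84/374 = 27.8503; b·c/n = 128·38/374 = 13.0053
OR_MH = (14.5417 + 33.8436 + 27.8503) / (41.6422 + 3.4630 + 13.0053) = 76.2356 / 58.1106 = 1.31190

1.312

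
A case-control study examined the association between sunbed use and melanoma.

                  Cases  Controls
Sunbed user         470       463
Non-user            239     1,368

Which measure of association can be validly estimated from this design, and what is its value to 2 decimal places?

Cells: a = 470, b = 463, c = 239, d = 1368.
This is a case-control study: participants were sampled on outcome status, so risks in the source population cannot be estimated directly — relative risk is not valid here. The odds ratio is the appropriate measure.
OR = (a·d)/(b·c) = (470 × 1368) / (463 × 239) = 642960 / 110657 = 5.81039

5.81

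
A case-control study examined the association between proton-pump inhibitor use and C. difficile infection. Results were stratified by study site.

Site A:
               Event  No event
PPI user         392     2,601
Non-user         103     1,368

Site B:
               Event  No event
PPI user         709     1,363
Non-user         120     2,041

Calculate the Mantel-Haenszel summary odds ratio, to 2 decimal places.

4.68

OR_MH = Σ(aᵢdᵢ/nᵢ) / Σ(bᵢcᵢ/nᵢ), where nᵢ is the stratum total.
Stratum 1 (Site A): n = 4464; a·d/n = 392·1368/4464 = 120.1290; b·c/n = 2601·103/4464 = 60.0141
Stratum 2 (Site B): n = 4233; a·d/n = 709·2041/4233 = 341.8542; b·c/n = 1363·120/4233 = 38.6393
OR_MH = (120.1290 + 341.8542) / (60.0141 + 38.6393) = 461.9833 / 98.6534 = 4.68289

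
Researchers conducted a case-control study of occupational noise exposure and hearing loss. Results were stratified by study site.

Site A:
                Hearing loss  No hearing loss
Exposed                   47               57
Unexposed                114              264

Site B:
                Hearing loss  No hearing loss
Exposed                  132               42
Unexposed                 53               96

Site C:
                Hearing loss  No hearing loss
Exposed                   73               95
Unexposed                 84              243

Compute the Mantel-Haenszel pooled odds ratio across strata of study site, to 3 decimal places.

2.762

OR_MH = Σ(aᵢdᵢ/nᵢ) / Σ(bᵢcᵢ/nᵢ), where nᵢ is the stratum total.
Stratum 1 (Site A): n = 482; a·d/n = 47·264/482 = 25.7427; b·c/n = 57·114/482 = 13.4813
Stratum 2 (Site B): n = 323; a·d/n = 132·96/323 = 39.2322; b·c/n = 42·53/323 = 6.8916
Stratum 3 (Site C): n = 495; a·d/n = 73·243/495 = 35.8364; b·c/n = 95·84/495 = 16.1212
OR_MH = (25.7427 + 39.2322 + 35.8364) / (13.4813 + 6.8916 + 16.1212) = 100.8113 / 36.4942 = 2.76239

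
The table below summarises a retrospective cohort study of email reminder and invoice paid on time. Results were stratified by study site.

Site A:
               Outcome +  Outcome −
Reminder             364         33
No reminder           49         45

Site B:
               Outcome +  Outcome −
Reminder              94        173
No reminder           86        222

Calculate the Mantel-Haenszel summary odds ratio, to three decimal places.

2.388

OR_MH = Σ(aᵢdᵢ/nᵢ) / Σ(bᵢcᵢ/nᵢ), where nᵢ is the stratum total.
Stratum 1 (Site A): n = 491; a·d/n = 364·45/491 = 33.3605; b·c/n = 33·49/491 = 3.2933
Stratum 2 (Site B): n = 575; a·d/n = 94·222/575 = 36.2922; b·c/n = 173·86/575 = 25.8748
OR_MH = (33.3605 + 36.2922) / (3.2933 + 25.8748) = 69.6527 / 29.1681 = 2.38798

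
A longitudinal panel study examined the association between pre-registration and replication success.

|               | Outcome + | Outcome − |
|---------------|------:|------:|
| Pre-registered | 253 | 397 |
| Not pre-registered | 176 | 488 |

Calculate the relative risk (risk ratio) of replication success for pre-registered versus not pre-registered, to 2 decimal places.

Cells: a = 253, b = 397, c = 176, d = 488.
Risk in exposed = 253/650 = 0.38923; risk in unexposed = 176/664 = 0.26506.
RR = 0.38923 / 0.26506 = 1.46846
The risk among the exposed is 1.47 times that among the unexposed.

1.47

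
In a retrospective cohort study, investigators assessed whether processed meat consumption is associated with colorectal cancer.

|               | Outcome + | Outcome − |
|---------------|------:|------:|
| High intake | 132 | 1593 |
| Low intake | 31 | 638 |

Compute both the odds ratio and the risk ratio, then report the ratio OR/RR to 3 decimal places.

1.033

Cells: a = 132, b = 1593, c = 31, d = 638.
OR = (132·638)/(1593·31) = 84216/49383 = 1.70536
Risk in exposed = 132/1725 = 0.07652; risk in unexposed = 31/669 = 0.04634; RR = 1.65139
OR/RR = 1.70536 / 1.65139 = 1.03269
The outcome is rare in both groups, so OR ≈ RR (ratio near 1).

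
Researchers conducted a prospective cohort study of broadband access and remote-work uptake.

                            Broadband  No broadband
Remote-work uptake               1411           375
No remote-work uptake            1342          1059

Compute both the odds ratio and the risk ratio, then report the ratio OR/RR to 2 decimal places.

Reading the table with exposure as columns: a = 1411 (Broadband, case), b = 1342 (Broadband, non-case), c = 375 (No broadband, case), d = 1059.
OR = (1411·1059)/(1342·375) = 1494249/503250 = 2.96920
Risk in exposed = 1411/2753 = 0.51253; risk in unexposed = 375/1434 = 0.26151; RR = 1.95992
OR/RR = 2.96920 / 1.95992 = 1.51496
The outcome is not rare, so the OR lies further from 1 than the RR.

1.51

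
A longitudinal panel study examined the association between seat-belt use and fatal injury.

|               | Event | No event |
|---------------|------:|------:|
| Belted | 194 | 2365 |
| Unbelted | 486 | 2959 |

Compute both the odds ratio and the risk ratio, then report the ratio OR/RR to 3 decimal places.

Cells: a = 194, b = 2365, c = 486, d = 2959.
OR = (194·2959)/(2365·486) = 574046/1149390 = 0.49944
Risk in exposed = 194/2559 = 0.07581; risk in unexposed = 486/3445 = 0.14107; RR = 0.53738
OR/RR = 0.49944 / 0.53738 = 0.92938
The outcome is not rare, so the OR lies further from 1 than the RR.

0.929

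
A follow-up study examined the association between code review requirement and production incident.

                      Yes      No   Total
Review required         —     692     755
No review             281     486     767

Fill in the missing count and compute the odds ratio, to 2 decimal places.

The missing cell is in the exposed row: 755 − 692 = 63.
So a = 63, b = 692, c = 281, d = 486.
OR = (a·d)/(b·c) = (63 × 486) / (692 × 281) = 30618 / 194452 = 0.15746

0.16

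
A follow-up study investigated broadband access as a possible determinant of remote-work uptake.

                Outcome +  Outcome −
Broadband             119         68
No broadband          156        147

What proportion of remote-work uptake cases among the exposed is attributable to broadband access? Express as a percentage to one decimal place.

19.1

Cells: a = 119, b = 68, c = 156, d = 147.
Risk in exposed = 119/187 = 0.63636; risk in unexposed = 156/303 = 0.51485.
RR = 0.63636/0.51485 = 1.23601
AR% = (RR − 1)/RR × 100 = (1.23601 − 1)/1.23601 × 100 = 19.0948%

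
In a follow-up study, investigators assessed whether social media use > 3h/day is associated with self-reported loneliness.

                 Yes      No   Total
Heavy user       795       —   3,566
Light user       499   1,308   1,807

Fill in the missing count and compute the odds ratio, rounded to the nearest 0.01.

0.75

The missing cell is in the exposed row: 3566 − 795 = 2771.
So a = 795, b = 2771, c = 499, d = 1308.
OR = (a·d)/(b·c) = (795 × 1308) / (2771 × 499) = 1039860 / 1382729 = 0.75203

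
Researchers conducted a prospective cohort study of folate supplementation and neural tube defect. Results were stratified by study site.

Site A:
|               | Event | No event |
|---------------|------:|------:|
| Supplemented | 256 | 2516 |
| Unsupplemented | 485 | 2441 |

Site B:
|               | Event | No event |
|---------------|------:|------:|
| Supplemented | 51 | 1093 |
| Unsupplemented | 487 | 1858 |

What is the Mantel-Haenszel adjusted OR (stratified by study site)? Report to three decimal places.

0.373

OR_MH = Σ(aᵢdᵢ/nᵢ) / Σ(bᵢcᵢ/nᵢ), where nᵢ is the stratum total.
Stratum 1 (Site A): n = 5698; a·d/n = 256·2441/5698 = 109.6694; b·c/n = 2516·485/5698 = 214.1558
Stratum 2 (Site B): n = 3489; a·d/n = 51·1858/3489 = 27.1591; b·c/n = 1093·487/3489 = 152.5626
OR_MH = (109.6694 + 27.1591) / (214.1558 + 152.5626) = 136.8284 / 366.7185 = 0.37312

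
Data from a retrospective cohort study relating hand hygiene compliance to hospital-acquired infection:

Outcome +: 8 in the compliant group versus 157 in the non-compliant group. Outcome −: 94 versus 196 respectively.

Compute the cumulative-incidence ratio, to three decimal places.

From the description: a = 8, b = 94, c = 157, d = 196.
Risk in exposed = 8/102 = 0.07843; risk in unexposed = 157/353 = 0.44476.
RR = 0.07843 / 0.44476 = 0.17635
The risk is 82% lower among the exposed than among the unexposed.

0.176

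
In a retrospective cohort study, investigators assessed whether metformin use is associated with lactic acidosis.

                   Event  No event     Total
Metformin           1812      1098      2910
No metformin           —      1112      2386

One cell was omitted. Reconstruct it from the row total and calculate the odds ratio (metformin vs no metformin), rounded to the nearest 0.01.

The missing cell is in the unexposed row: 2386 − 1112 = 1274.
So a = 1812, b = 1098, c = 1274, d = 1112.
OR = (a·d)/(b·c) = (1812 × 1112) / (1098 × 1274) = 2014944 / 1398852 = 1.44043

1.44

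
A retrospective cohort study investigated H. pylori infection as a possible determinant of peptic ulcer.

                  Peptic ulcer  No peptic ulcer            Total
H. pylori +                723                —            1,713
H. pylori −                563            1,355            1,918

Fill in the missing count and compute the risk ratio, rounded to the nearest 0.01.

1.44

The missing cell is in the exposed row: 1713 − 723 = 990.
So a = 723, b = 990, c = 563, d = 1355.
RR = [a/(a+b)] / [c/(c+d)] = (723/1713) / (563/1918) = 0.42207/0.29353 = 1.43788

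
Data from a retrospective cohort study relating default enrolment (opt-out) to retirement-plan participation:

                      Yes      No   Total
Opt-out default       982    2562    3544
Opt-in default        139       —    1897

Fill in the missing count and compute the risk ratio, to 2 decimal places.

The missing cell is in the unexposed row: 1897 − 139 = 1758.
So a = 982, b = 2562, c = 139, d = 1758.
RR = [a/(a+b)] / [c/(c+d)] = (982/3544) / (139/1897) = 0.27709/0.07327 = 3.78155

3.78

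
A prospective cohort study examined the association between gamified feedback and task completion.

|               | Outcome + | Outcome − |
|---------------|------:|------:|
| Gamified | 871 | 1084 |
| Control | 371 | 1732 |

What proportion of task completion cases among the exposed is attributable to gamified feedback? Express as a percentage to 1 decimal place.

60.4

Cells: a = 871, b = 1084, c = 371, d = 1732.
Risk in exposed = 871/1955 = 0.44552; risk in unexposed = 371/2103 = 0.17641.
RR = 0.44552/0.17641 = 2.52544
AR% = (RR − 1)/RR × 100 = (2.52544 − 1)/2.52544 × 100 = 60.4029%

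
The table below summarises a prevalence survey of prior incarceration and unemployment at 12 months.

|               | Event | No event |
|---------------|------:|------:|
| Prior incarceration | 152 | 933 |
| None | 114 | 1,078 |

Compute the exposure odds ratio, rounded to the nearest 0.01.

Cells: a = 152, b = 933, c = 114, d = 1078.
OR = (a·d)/(b·c) = (152 × 1078) / (933 × 114) = 163856 / 106362 = 1.54055
The odds of unemployment at 12 months are about 1.54 times as high in the prior incarceration group.

1.54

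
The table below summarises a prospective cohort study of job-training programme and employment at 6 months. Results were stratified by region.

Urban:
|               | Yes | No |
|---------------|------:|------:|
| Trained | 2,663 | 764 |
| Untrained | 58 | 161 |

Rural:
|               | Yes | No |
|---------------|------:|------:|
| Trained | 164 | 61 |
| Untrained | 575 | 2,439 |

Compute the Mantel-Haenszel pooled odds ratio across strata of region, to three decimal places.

10.490

OR_MH = Σ(aᵢdᵢ/nᵢ) / Σ(bᵢcᵢ/nᵢ), where nᵢ is the stratum total.
Stratum 1 (Urban): n = 3646; a·d/n = 2663·161/3646 = 117.5927; b·c/n = 764·58/3646 = 12.1536
Stratum 2 (Rural): n = 3239; a·d/n = 164·2439/3239 = 123.4937; b·c/n = 61·575/3239 = 10.8290
OR_MH = (117.5927 + 123.4937) / (12.1536 + 10.8290) = 241.0864 / 22.9826 = 10.48997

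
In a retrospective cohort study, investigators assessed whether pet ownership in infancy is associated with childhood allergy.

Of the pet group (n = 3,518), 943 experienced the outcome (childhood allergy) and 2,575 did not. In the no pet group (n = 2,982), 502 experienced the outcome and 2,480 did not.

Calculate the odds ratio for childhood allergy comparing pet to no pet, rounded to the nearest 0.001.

From the description: a = 943, b = 2575, c = 502, d = 2480.
OR = (a·d)/(b·c) = (943 × 2480) / (2575 × 502) = 2338640 / 1292650 = 1.80918
The odds of childhood allergy are about 1.81 times as high in the pet group.

1.809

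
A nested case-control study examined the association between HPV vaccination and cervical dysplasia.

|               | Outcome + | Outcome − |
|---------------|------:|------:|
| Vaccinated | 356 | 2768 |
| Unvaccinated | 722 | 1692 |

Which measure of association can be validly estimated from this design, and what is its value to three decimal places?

0.301

Cells: a = 356, b = 2768, c = 722, d = 1692.
This is a nested case-control study: participants were sampled on outcome status, so risks in the source population cannot be estimated directly — relative risk is not valid here. The odds ratio is the appropriate measure.
OR = (a·d)/(b·c) = (356 × 1692) / (2768 × 722) = 602352 / 1998496 = 0.30140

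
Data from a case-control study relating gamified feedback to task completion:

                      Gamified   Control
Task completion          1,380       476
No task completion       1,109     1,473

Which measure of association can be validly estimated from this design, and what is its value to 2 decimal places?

Reading the table with exposure as columns: a = 1380 (Gamified, case), b = 1109 (Gamified, non-case), c = 476 (Control, case), d = 1473.
This is a case-control study: participants were sampled on outcome status, so risks in the source population cannot be estimated directly — relative risk is not valid here. The odds ratio is the appropriate measure.
OR = (a·d)/(b·c) = (1380 × 1473) / (1109 × 476) = 2032740 / 527884 = 3.85073

3.85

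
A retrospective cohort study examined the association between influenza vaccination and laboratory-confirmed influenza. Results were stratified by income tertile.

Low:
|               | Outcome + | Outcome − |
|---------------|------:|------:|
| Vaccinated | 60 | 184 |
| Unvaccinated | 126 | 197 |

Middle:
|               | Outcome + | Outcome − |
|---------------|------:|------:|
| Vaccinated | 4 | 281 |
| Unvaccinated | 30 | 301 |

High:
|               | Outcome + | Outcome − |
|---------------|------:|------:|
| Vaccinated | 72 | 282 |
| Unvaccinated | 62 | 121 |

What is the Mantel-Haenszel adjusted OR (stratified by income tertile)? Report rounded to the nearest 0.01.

OR_MH = Σ(aᵢdᵢ/nᵢ) / Σ(bᵢcᵢ/nᵢ), where nᵢ is the stratum total.
Stratum 1 (Low): n = 567; a·d/n = 60·197/567 = 20.8466; b·c/n = 184·126/567 = 40.8889
Stratum 2 (Middle): n = 616; a·d/n = 4·301/616 = 1.9545; b·c/n = 281·30/616 = 13.6851
Stratum 3 (High): n = 537; a·d/n = 72·121/537 = 16.2235; b·c/n = 282·62/537 = 32.5587
OR_MH = (20.8466 + 1.9545 + 16.2235) / (40.8889 + 13.6851 + 32.5587) = 39.0246 / 87.1326 = 0.44788

0.45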